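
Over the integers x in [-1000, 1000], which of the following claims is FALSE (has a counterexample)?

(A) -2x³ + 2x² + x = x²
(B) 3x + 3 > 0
(A) x = -1: LHS = -2·(-1)³ + 2·(-1)² + (-1) = 3, RHS = (-1)² = 1; 3 = 1 — FAILS
(B) x = -1: LHS = 3·(-1) + 3 = 0; 0 > 0 — FAILS

Answer: Both A and B are false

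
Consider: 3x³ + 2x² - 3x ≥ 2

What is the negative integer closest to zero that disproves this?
Testing negative integers from -1 downward:
x = -1: LHS = 3·(-1)³ + 2·(-1)² - 3·(-1) = 2; 2 ≥ 2 — holds
x = -2: LHS = 3·(-2)³ + 2·(-2)² - 3·(-2) = -10; -10 ≥ 2 — FAILS  ← closest negative counterexample to 0

Answer: x = -2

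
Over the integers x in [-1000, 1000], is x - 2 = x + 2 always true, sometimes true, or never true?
Over all integers in [-1000, 1000], LHS − RHS is always negative; it is closest to 0 at x = 0, where it equals -4:
x = 0: LHS = 0 - 2 = -2, RHS = 0 + 2 = 2; -2 = 2 — FAILS
At the ends of the range:
x = -1000: LHS = (-1000) - 2 = -1002, RHS = (-1000) + 2 = -998; -1002 = -998 — FAILS
x = 1000: LHS = 1000 - 2 = 998, RHS = 1000 + 2 = 1002; 998 = 1002 — FAILS
Hence LHS − RHS is never 0, i.e. the two sides are never equal, so the claimed relation (=) fails for every integer in [-1000, 1000].

No integer in the range satisfies it.

Answer: Never true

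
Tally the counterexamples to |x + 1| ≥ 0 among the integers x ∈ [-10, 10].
An absolute value is never negative, so the left side is ≥ 0 for every x, while the right side is 0. Tightest case in [-10, 10] is x = -1:
x = -1: LHS = |(-1) + 1| = |0| = 0; 0 ≥ 0 — holds
Hence LHS − RHS is never negative, i.e. LHS ≥ RHS throughout, so the relation holds for every integer in [-10, 10].

No counterexample appears in that range.

Answer: 0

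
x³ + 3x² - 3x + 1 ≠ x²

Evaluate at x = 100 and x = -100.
x = 100: LHS = 100³ + 3·100² - 3·100 + 1 = 1029701, RHS = 100² = 10000; 1029701 ≠ 10000 — holds
x = -100: LHS = (-100)³ + 3·(-100)² - 3·(-100) + 1 = -969699, RHS = (-100)² = 10000; -969699 ≠ 10000 — holds

Answer: Yes, holds for both x = 100 and x = -100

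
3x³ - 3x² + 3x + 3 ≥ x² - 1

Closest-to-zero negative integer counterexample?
Testing negative integers from -1 downward:
x = -1: LHS = 3·(-1)³ - 3·(-1)² + 3·(-1) + 3 = -6, RHS = (-1)² - 1 = 0; -6 ≥ 0 — FAILS  ← closest negative counterexample to 0

Answer: x = -1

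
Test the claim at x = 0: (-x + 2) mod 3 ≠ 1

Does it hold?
x = 0: LHS = (-0 + 2) mod 3 = 2 mod 3 = 2; 2 ≠ 1 — holds

The relation is satisfied at x = 0.

Answer: Yes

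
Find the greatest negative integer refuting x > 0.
Testing negative integers from -1 downward:
x = -1: -1 > 0 — FAILS  ← closest negative counterexample to 0

Answer: x = -1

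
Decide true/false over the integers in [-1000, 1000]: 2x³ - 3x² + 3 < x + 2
The claim fails at x = 0:
x = 0: LHS = 2·0³ - 3·0² + 3 = 3, RHS = 0 + 2 = 2; 3 < 2 — FAILS

Because a single integer refutes it, the statement is false.

Answer: False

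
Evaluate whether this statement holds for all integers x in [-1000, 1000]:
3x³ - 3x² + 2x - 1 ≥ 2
The claim fails at x = 0:
x = 0: LHS = 3·0³ - 3·0² + 2·0 - 1 = -1; -1 ≥ 2 — FAILS

Because a single integer refutes it, the statement is false.

Answer: False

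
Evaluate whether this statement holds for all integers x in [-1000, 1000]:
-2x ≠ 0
The claim fails at x = 0:
x = 0: LHS = -2·0 = 0; 0 ≠ 0 — FAILS

Because a single integer refutes it, the statement is false.

Answer: False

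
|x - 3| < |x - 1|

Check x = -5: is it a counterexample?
Substitute x = -5 into the relation:
x = -5: LHS = |(-5) - 3| = |-8| = 8, RHS = |(-5) - 1| = |-6| = 6; 8 < 6 — FAILS

Since the claim fails at x = -5, this value is a counterexample.

Answer: Yes, x = -5 is a counterexample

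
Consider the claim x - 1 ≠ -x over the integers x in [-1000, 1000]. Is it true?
Track d = LHS − RHS over the integers in [-1000, 1000]. Equality would need d = 0, but d changes sign only between consecutive integers, jumping over 0:
x = 0: LHS = 0 - 1 = -1, RHS = -0 = 0; -1 ≠ 0 — holds  (d = -1)
x = 1: LHS = 1 - 1 = 0; 0 ≠ -1 — holds  (d = 1)
Away from these crossings d keeps a constant sign, and checking every integer in [-1000, 1000] confirms d ≠ 0 throughout. Hence the two sides are never equal, so the relation holds for every integer in [-1000, 1000].

No counterexample exists.

Answer: True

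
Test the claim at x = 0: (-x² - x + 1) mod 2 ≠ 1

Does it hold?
x = 0: LHS = (-0² - 0 + 1) mod 2 = 1 mod 2 = 1; 1 ≠ 1 — FAILS

The relation fails at x = 0, so x = 0 is a counterexample.

Answer: No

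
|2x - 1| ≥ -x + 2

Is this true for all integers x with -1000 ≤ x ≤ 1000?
The claim fails at x = 0:
x = 0: LHS = |2·0 - 1| = |-1| = 1, RHS = -0 + 2 = 2; 1 ≥ 2 — FAILS

Because a single integer refutes it, the statement is false.

Answer: False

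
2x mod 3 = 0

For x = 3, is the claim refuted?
Substitute x = 3 into the relation:
x = 3: LHS = (2·3) mod 3 = 6 mod 3 = 0; 0 = 0 — holds

The claim holds here, so x = 3 is not a counterexample. (A counterexample exists elsewhere, e.g. x = 1.)

Answer: No, x = 3 is not a counterexample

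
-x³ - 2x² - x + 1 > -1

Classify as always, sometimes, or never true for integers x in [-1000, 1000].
Holds at x = 0: LHS = -0³ - 2·0² - 0 + 1 = 1; 1 > -1 — holds
Fails at x = 1: LHS = -1³ - 2·1² - 1 + 1 = -3; -3 > -1 — FAILS
It is satisfied by some integers in the range but not all.

Answer: Sometimes true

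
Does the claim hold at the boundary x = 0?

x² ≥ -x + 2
x = 0: LHS = 0² = 0, RHS = -0 + 2 = 2; 0 ≥ 2 — FAILS

The relation fails at x = 0, so x = 0 is a counterexample.

Answer: No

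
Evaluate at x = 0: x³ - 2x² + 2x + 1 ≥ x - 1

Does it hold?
x = 0: LHS = 0³ - 2·0² + 2·0 + 1 = 1, RHS = 0 - 1 = -1; 1 ≥ -1 — holds

The relation is satisfied at x = 0.

Answer: Yes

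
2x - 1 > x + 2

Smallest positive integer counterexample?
Testing positive integers:
x = 1: LHS = 2·1 - 1 = 1, RHS = 1 + 2 = 3; 1 > 3 — FAILS  ← smallest positive counterexample

Answer: x = 1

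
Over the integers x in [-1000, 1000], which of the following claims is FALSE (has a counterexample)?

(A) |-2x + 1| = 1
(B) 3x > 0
(A) x = -1: LHS = |-2·(-1) + 1| = |3| = 3; 3 = 1 — FAILS
(B) x = 0: LHS = 3·0 = 0; 0 > 0 — FAILS

Answer: Both A and B are false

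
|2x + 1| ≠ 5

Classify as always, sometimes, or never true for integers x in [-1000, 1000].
Holds at x = 0: LHS = |2·0 + 1| = |1| = 1; 1 ≠ 5 — holds
Fails at x = 2: LHS = |2·2 + 1| = |5| = 5; 5 ≠ 5 — FAILS
It is satisfied by some integers in the range but not all.

Answer: Sometimes true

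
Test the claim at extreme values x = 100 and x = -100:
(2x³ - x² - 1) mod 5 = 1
x = 100: LHS = (2·100³ - 100² - 1) mod 5 = 1989999 mod 5 = 4; 4 = 1 — FAILS
x = -100: LHS = (2·(-100)³ - (-100)² - 1) mod 5 = (-2010001) mod 5 = 4; 4 = 1 — FAILS

Answer: No, fails for both x = 100 and x = -100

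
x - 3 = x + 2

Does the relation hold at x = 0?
x = 0: LHS = 0 - 3 = -3, RHS = 0 + 2 = 2; -3 = 2 — FAILS

The relation fails at x = 0, so x = 0 is a counterexample.

Answer: No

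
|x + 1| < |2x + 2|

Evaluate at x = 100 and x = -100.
x = 100: LHS = |100 + 1| = |101| = 101, RHS = |2·100 + 2| = |202| = 202; 101 < 202 — holds
x = -100: LHS = |(-100) + 1| = |-99| = 99, RHS = |2·(-100) + 2| = |-198| = 198; 99 < 198 — holds

Answer: Yes, holds for both x = 100 and x = -100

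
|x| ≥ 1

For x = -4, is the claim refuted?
Substitute x = -4 into the relation:
x = -4: LHS = |-4| = 4; 4 ≥ 1 — holds

The claim holds here, so x = -4 is not a counterexample. (A counterexample exists elsewhere, e.g. x = 0.)

Answer: No, x = -4 is not a counterexample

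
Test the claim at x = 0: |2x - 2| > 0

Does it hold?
x = 0: LHS = |2·0 - 2| = |-2| = 2; 2 > 0 — holds

The relation is satisfied at x = 0.

Answer: Yes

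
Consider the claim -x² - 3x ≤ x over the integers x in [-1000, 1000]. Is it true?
The claim fails at x = -1:
x = -1: LHS = -(-1)² - 3·(-1) = 2; 2 ≤ -1 — FAILS

Because a single integer refutes it, the statement is false.

Answer: False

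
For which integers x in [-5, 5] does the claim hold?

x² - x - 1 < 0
Holds for: {0, 1}
Fails for: {-5, -4, -3, -2, -1, 2, 3, 4, 5}

Answer: {0, 1}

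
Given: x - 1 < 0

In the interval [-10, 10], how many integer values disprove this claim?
Counterexamples in [-10, 10]: {1, 2, 3, 4, 5, 6, 7, 8, 9, 10}.

Counting them gives 10 values.

Answer: 10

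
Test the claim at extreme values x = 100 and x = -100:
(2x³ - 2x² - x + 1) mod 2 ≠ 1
x = 100: LHS = (2·100³ - 2·100² - 100 + 1) mod 2 = 1979901 mod 2 = 1; 1 ≠ 1 — FAILS
x = -100: LHS = (2·(-100)³ - 2·(-100)² - (-100) + 1) mod 2 = (-2019899) mod 2 = 1; 1 ≠ 1 — FAILS

Answer: No, fails for both x = 100 and x = -100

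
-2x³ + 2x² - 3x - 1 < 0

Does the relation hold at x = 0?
x = 0: LHS = -2·0³ + 2·0² - 3·0 - 1 = -1; -1 < 0 — holds

The relation is satisfied at x = 0.

Answer: Yes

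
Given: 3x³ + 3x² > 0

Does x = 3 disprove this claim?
Substitute x = 3 into the relation:
x = 3: LHS = 3·3³ + 3·3² = 108; 108 > 0 — holds

The claim holds here, so x = 3 is not a counterexample. (A counterexample exists elsewhere, e.g. x = 0.)

Answer: No, x = 3 is not a counterexample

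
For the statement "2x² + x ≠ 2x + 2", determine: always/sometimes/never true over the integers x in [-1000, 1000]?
Track d = LHS − RHS over the integers in [-1000, 1000]. Equality would need d = 0, but d changes sign only between consecutive integers, jumping over 0:
x = -1: LHS = 2·(-1)² + (-1) = 1, RHS = 2·(-1) + 2 = 0; 1 ≠ 0 — holds  (d = 1)
x = 0: LHS = 2·0² + 0 = 0, RHS = 2·0 + 2 = 2; 0 ≠ 2 — holds  (d = -2)
x = 1: LHS = 2·1² + 1 = 3, RHS = 2·1 + 2 = 4; 3 ≠ 4 — holds  (d = -1)
x = 2: LHS = 2·2² + 2 = 10, RHS = 2·2 + 2 = 6; 10 ≠ 6 — holds  (d = 4)
Away from these crossings d keeps a constant sign, and checking every integer in [-1000, 1000] confirms d ≠ 0 throughout. Hence the two sides are never equal, so the relation holds for every integer in [-1000, 1000].

No counterexample exists.

Answer: Always true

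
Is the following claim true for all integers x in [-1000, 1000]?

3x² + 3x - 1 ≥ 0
The claim fails at x = 0:
x = 0: LHS = 3·0² + 3·0 - 1 = -1; -1 ≥ 0 — FAILS

Because a single integer refutes it, the statement is false.

Answer: False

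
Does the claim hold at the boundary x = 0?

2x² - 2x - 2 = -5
x = 0: LHS = 2·0² - 2·0 - 2 = -2; -2 = -5 — FAILS

The relation fails at x = 0, so x = 0 is a counterexample.

Answer: No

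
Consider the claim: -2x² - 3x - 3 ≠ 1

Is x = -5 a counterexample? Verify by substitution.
Substitute x = -5 into the relation:
x = -5: LHS = -2·(-5)² - 3·(-5) - 3 = -38; -38 ≠ 1 — holds

The relation holds at x = -5, so it is not a counterexample.

Answer: No, x = -5 is not a counterexample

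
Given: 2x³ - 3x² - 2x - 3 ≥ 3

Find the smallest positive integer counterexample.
Testing positive integers:
x = 1: LHS = 2·1³ - 3·1² - 2·1 - 3 = -6; -6 ≥ 3 — FAILS  ← smallest positive counterexample

Answer: x = 1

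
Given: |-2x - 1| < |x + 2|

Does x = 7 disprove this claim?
Substitute x = 7 into the relation:
x = 7: LHS = |-2·7 - 1| = |-15| = 15, RHS = |7 + 2| = |9| = 9; 15 < 9 — FAILS

Since the claim fails at x = 7, this value is a counterexample.

Answer: Yes, x = 7 is a counterexample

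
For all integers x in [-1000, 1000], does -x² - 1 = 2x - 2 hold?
The claim fails at x = 0:
x = 0: LHS = -0² - 1 = -1, RHS = 2·0 - 2 = -2; -1 = -2 — FAILS

Because a single integer refutes it, the statement is false.

Answer: False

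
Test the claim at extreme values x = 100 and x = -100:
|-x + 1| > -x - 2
x = 100: LHS = |-100 + 1| = |-99| = 99, RHS = -100 - 2 = -102; 99 > -102 — holds
x = -100: LHS = |-(-100) + 1| = |101| = 101, RHS = -(-100) - 2 = 98; 101 > 98 — holds

Answer: Yes, holds for both x = 100 and x = -100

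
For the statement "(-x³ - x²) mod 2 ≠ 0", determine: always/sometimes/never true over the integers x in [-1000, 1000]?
For a polynomial with integer coefficients, its value mod 2 depends only on x mod 2, so it suffices to check one representative of each residue class, x = 0, 1:
x = 0: LHS = (-0³ - 0²) mod 2 = 0 mod 2 = 0; 0 ≠ 0 — FAILS
x = 1: LHS = (-1³ - 1²) mod 2 = (-2) mod 2 = 0; 0 ≠ 0 — FAILS
The relation fails in every residue class, so the claimed relation (≠) fails for every integer in [-1000, 1000].

No integer in the range satisfies it.

Answer: Never true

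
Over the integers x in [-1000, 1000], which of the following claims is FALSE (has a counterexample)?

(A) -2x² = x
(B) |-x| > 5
(A) x = 1: LHS = -2·1² = -2; -2 = 1 — FAILS
(B) x = 0: LHS = |-0| = |0| = 0; 0 > 5 — FAILS

Answer: Both A and B are false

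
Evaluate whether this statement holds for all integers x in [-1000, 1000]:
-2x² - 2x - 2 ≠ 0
Over all integers in [-1000, 1000], LHS − RHS is always negative; it is closest to 0 at x = 0, where it equals -2:
x = 0: LHS = -2·0² - 2·0 - 2 = -2; -2 ≠ 0 — holds
At the ends of the range:
x = -1000: LHS = -2·(-1000)² - 2·(-1000) - 2 = -1998002; -1998002 ≠ 0 — holds
x = 1000: LHS = -2·1000² - 2·1000 - 2 = -2002002; -2002002 ≠ 0 — holds
Hence LHS − RHS is never 0, i.e. the two sides are never equal, so the relation holds for every integer in [-1000, 1000].

No counterexample exists.

Answer: True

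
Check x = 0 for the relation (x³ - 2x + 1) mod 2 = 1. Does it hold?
x = 0: LHS = (0³ - 2·0 + 1) mod 2 = 1 mod 2 = 1; 1 = 1 — holds

The relation is satisfied at x = 0.

Answer: Yes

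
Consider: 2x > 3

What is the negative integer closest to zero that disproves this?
Testing negative integers from -1 downward:
x = -1: LHS = 2·(-1) = -2; -2 > 3 — FAILS  ← closest negative counterexample to 0

Answer: x = -1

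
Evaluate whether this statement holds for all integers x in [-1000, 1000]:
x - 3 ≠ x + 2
Over all integers in [-1000, 1000], LHS − RHS is always negative; it is closest to 0 at x = 0, where it equals -5:
x = 0: LHS = 0 - 3 = -3, RHS = 0 + 2 = 2; -3 ≠ 2 — holds
At the ends of the range:
x = -1000: LHS = (-1000) - 3 = -1003, RHS = (-1000) + 2 = -998; -1003 ≠ -998 — holds
x = 1000: LHS = 1000 - 3 = 997, RHS = 1000 + 2 = 1002; 997 ≠ 1002 — holds
Hence LHS − RHS is never 0, i.e. the two sides are never equal, so the relation holds for every integer in [-1000, 1000].

No counterexample exists.

Answer: True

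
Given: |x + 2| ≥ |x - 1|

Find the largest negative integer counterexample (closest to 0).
Testing negative integers from -1 downward:
x = -1: LHS = |(-1) + 2| = |1| = 1, RHS = |(-1) - 1| = |-2| = 2; 1 ≥ 2 — FAILS  ← closest negative counterexample to 0

Answer: x = -1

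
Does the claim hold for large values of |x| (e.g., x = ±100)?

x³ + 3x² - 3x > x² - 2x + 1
x = 100: LHS = 100³ + 3·100² - 3·100 = 1029700, RHS = 100² - 2·100 + 1 = 9801; 1029700 > 9801 — holds
x = -100: LHS = (-100)³ + 3·(-100)² - 3·(-100) = -969700, RHS = (-100)² - 2·(-100) + 1 = 10201; -969700 > 10201 — FAILS

Answer: Partially: holds for x = 100, fails for x = -100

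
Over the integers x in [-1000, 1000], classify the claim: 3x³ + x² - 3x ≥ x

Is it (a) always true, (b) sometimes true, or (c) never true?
Holds at x = 0: LHS = 3·0³ + 0² - 3·0 = 0; 0 ≥ 0 — holds
Fails at x = -2: LHS = 3·(-2)³ + (-2)² - 3·(-2) = -14; -14 ≥ -2 — FAILS
It is satisfied by some integers in the range but not all.

Answer: Sometimes true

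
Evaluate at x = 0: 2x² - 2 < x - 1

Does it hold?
x = 0: LHS = 2·0² - 2 = -2, RHS = 0 - 1 = -1; -2 < -1 — holds

The relation is satisfied at x = 0.

Answer: Yes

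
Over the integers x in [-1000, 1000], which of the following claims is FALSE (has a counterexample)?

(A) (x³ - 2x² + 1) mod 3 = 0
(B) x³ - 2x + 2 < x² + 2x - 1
(A) x = 0: LHS = (0³ - 2·0² + 1) mod 3 = 1 mod 3 = 1; 1 = 0 — FAILS
(B) x = 0: LHS = 0³ - 2·0 + 2 = 2, RHS = 0² + 2·0 - 1 = -1; 2 < -1 — FAILS

Answer: Both A and B are false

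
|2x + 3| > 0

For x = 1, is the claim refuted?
Substitute x = 1 into the relation:
x = 1: LHS = |2·1 + 3| = |5| = 5; 5 > 0 — holds

The relation holds at x = 1, so it is not a counterexample.

Answer: No, x = 1 is not a counterexample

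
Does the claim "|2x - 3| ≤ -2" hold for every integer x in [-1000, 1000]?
The claim fails at x = 0:
x = 0: LHS = |2·0 - 3| = |-3| = 3; 3 ≤ -2 — FAILS

Because a single integer refutes it, the statement is false.

Answer: False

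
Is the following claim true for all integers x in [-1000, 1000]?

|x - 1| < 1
The claim fails at x = 0:
x = 0: LHS = |0 - 1| = |-1| = 1; 1 < 1 — FAILS

Because a single integer refutes it, the statement is false.

Answer: False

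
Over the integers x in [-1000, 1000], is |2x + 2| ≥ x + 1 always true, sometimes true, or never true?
Over all integers in [-1000, 1000], LHS − RHS is smallest at x = -1, where it equals 0:
x = -1: LHS = |2·(-1) + 2| = |0| = 0, RHS = (-1) + 1 = 0; 0 ≥ 0 — holds
At the ends of the range:
x = -1000: LHS = |2·(-1000) + 2| = |-1998| = 1998, RHS = (-1000) + 1 = -999; 1998 ≥ -999 — holds
x = 1000: LHS = |2·1000 + 2| = |2002| = 2002, RHS = 1000 + 1 = 1001; 2002 ≥ 1001 — holds
Hence LHS − RHS is never negative, i.e. LHS ≥ RHS throughout, so the relation holds for every integer in [-1000, 1000].

No counterexample exists.

Answer: Always true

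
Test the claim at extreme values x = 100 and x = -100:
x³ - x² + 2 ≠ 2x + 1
x = 100: LHS = 100³ - 100² + 2 = 990002, RHS = 2·100 + 1 = 201; 990002 ≠ 201 — holds
x = -100: LHS = (-100)³ - (-100)² + 2 = -1009998, RHS = 2·(-100) + 1 = -199; -1009998 ≠ -199 — holds

Answer: Yes, holds for both x = 100 and x = -100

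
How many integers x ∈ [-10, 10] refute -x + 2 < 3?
Counterexamples in [-10, 10]: {-10, -9, -8, -7, -6, -5, -4, -3, -2, -1}.

Counting them gives 10 values.

Answer: 10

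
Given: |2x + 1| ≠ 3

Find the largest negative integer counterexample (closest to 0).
Testing negative integers from -1 downward:
x = -1: LHS = |2·(-1) + 1| = |-1| = 1; 1 ≠ 3 — holds
x = -2: LHS = |2·(-2) + 1| = |-3| = 3; 3 ≠ 3 — FAILS  ← closest negative counterexample to 0

Answer: x = -2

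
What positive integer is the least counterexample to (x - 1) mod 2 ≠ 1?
Testing positive integers:
x = 1: LHS = (1 - 1) mod 2 = 0 mod 2 = 0; 0 ≠ 1 — holds
x = 2: LHS = (2 - 1) mod 2 = 1 mod 2 = 1; 1 ≠ 1 — FAILS  ← smallest positive counterexample

Answer: x = 2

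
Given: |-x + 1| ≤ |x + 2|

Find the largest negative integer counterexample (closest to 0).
Testing negative integers from -1 downward:
x = -1: LHS = |-(-1) + 1| = |2| = 2, RHS = |(-1) + 2| = |1| = 1; 2 ≤ 1 — FAILS  ← closest negative counterexample to 0

Answer: x = -1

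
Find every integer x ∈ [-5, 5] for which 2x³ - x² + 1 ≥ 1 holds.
Holds for: {0, 1, 2, 3, 4, 5}
Fails for: {-5, -4, -3, -2, -1}

Answer: {0, 1, 2, 3, 4, 5}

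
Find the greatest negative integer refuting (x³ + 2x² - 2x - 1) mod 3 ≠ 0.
Testing negative integers from -1 downward:
x = -1: LHS = ((-1)³ + 2·(-1)² - 2·(-1) - 1) mod 3 = 2 mod 3 = 2; 2 ≠ 0 — holds
x = -2: LHS = ((-2)³ + 2·(-2)² - 2·(-2) - 1) mod 3 = 3 mod 3 = 0; 0 ≠ 0 — FAILS  ← closest negative counterexample to 0

Answer: x = -2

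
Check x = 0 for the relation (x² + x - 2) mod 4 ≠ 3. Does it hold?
x = 0: LHS = (0² + 0 - 2) mod 4 = (-2) mod 4 = 2; 2 ≠ 3 — holds

The relation is satisfied at x = 0.

Answer: Yes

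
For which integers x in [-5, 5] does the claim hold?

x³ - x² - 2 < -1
Holds for: {-5, -4, -3, -2, -1, 0, 1}
Fails for: {2, 3, 4, 5}

Answer: {-5, -4, -3, -2, -1, 0, 1}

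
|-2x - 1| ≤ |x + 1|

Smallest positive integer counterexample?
Testing positive integers:
x = 1: LHS = |-2·1 - 1| = |-3| = 3, RHS = |1 + 1| = |2| = 2; 3 ≤ 2 — FAILS  ← smallest positive counterexample

Answer: x = 1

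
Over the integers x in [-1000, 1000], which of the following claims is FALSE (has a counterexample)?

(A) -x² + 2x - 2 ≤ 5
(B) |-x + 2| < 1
(A) Over all integers in [-1000, 1000], LHS − RHS is largest at x = 1, where it equals -6:
x = 1: LHS = -1² + 2·1 - 2 = -1; -1 ≤ 5 — holds
At the ends of the range:
x = -1000: LHS = -(-1000)² + 2·(-1000) - 2 = -1002002; -1002002 ≤ 5 — holds
x = 1000: LHS = -1000² + 2·1000 - 2 = -998002; -998002 ≤ 5 — holds
Hence LHS − RHS is never positive, i.e. LHS ≤ RHS throughout, so the relation holds for every integer in [-1000, 1000].

(B) x = 0: LHS = |-0 + 2| = |2| = 2; 2 < 1 — FAILS

Only (B) has a counterexample.

Answer: B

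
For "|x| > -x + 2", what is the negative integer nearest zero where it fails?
Testing negative integers from -1 downward:
x = -1: LHS = |-1| = 1, RHS = -(-1) + 2 = 3; 1 > 3 — FAILS  ← closest negative counterexample to 0

Answer: x = -1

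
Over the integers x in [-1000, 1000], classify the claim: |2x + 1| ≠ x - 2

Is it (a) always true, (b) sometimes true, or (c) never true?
Over all integers in [-1000, 1000], LHS − RHS is always positive; it is smallest at x = 0, where it equals 3:
x = 0: LHS = |2·0 + 1| = |1| = 1, RHS = 0 - 2 = -2; 1 ≠ -2 — holds
At the ends of the range:
x = -1000: LHS = |2·(-1000) + 1| = |-1999| = 1999, RHS = (-1000) - 2 = -1002; 1999 ≠ -1002 — holds
x = 1000: LHS = |2·1000 + 1| = |2001| = 2001, RHS = 1000 - 2 = 998; 2001 ≠ 998 — holds
Hence LHS − RHS is never 0, i.e. the two sides are never equal, so the relation holds for every integer in [-1000, 1000].

No counterexample exists.

Answer: Always true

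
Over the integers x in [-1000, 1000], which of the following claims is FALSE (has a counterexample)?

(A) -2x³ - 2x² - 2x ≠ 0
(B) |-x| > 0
(A) x = 0: LHS = -2·0³ - 2·0² - 2·0 = 0; 0 ≠ 0 — FAILS
(B) x = 0: LHS = |-0| = |0| = 0; 0 > 0 — FAILS

Answer: Both A and B are false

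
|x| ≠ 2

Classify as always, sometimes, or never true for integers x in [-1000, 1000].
Holds at x = 0: LHS = |0| = 0; 0 ≠ 2 — holds
Fails at x = 2: LHS = |2| = 2; 2 ≠ 2 — FAILS
It is satisfied by some integers in the range but not all.

Answer: Sometimes true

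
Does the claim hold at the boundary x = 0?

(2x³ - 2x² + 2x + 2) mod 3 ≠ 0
x = 0: LHS = (2·0³ - 2·0² + 2·0 + 2) mod 3 = 2 mod 3 = 2; 2 ≠ 0 — holds

The relation is satisfied at x = 0.

Answer: Yes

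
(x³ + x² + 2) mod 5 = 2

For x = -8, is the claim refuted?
Substitute x = -8 into the relation:
x = -8: LHS = ((-8)³ + (-8)² + 2) mod 5 = (-446) mod 5 = 4; 4 = 2 — FAILS

Since the claim fails at x = -8, this value is a counterexample.

Answer: Yes, x = -8 is a counterexample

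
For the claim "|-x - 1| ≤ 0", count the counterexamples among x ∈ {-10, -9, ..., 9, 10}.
Counterexamples in [-10, 10]: {-10, -9, -8, -7, -6, -5, -4, -3, -2, 0, 1, 2, 3, 4, 5, 6, 7, 8, 9, 10}.

Counting them gives 20 values.

Answer: 20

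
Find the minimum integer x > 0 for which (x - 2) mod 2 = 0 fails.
Testing positive integers:
x = 1: LHS = (1 - 2) mod 2 = (-1) mod 2 = 1; 1 = 0 — FAILS  ← smallest positive counterexample

Answer: x = 1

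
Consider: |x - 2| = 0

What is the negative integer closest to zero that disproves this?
Testing negative integers from -1 downward:
x = -1: LHS = |(-1) - 2| = |-3| = 3; 3 = 0 — FAILS  ← closest negative counterexample to 0

Answer: x = -1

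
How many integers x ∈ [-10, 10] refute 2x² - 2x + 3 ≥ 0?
Over all integers in [-10, 10], LHS − RHS is smallest at x = 0, where it equals 3:
x = 0: LHS = 2·0² - 2·0 + 3 = 3; 3 ≥ 0 — holds
At the ends of the range:
x = -10: LHS = 2·(-10)² - 2·(-10) + 3 = 223; 223 ≥ 0 — holds
x = 10: LHS = 2·10² - 2·10 + 3 = 183; 183 ≥ 0 — holds
Hence LHS − RHS is never negative, i.e. LHS ≥ RHS throughout, so the relation holds for every integer in [-10, 10].

No counterexample appears in that range.

Answer: 0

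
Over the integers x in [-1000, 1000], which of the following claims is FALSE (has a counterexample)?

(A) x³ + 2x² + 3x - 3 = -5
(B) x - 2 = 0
(A) x = 0: LHS = 0³ + 2·0² + 3·0 - 3 = -3; -3 = -5 — FAILS
(B) x = 0: LHS = 0 - 2 = -2; -2 = 0 — FAILS

Answer: Both A and B are false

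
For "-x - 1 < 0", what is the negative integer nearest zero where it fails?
Testing negative integers from -1 downward:
x = -1: LHS = -(-1) - 1 = 0; 0 < 0 — FAILS  ← closest negative counterexample to 0

Answer: x = -1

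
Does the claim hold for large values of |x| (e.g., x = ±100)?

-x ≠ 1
x = 100: -100 ≠ 1 — holds
x = -100: LHS = -(-100) = 100; 100 ≠ 1 — holds

Answer: Yes, holds for both x = 100 and x = -100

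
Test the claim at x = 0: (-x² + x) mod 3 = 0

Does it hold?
x = 0: LHS = (-0² + 0) mod 3 = 0 mod 3 = 0; 0 = 0 — holds

The relation is satisfied at x = 0.

Answer: Yes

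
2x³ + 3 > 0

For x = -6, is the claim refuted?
Substitute x = -6 into the relation:
x = -6: LHS = 2·(-6)³ + 3 = -429; -429 > 0 — FAILS

Since the claim fails at x = -6, this value is a counterexample.

Answer: Yes, x = -6 is a counterexample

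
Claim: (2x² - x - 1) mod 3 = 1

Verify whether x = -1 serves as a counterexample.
Substitute x = -1 into the relation:
x = -1: LHS = (2·(-1)² - (-1) - 1) mod 3 = 2 mod 3 = 2; 2 = 1 — FAILS

Since the claim fails at x = -1, this value is a counterexample.

Answer: Yes, x = -1 is a counterexample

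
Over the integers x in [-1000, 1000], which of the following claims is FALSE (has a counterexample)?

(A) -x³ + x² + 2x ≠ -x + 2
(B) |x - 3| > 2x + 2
(A) x = 2: LHS = -2³ + 2² + 2·2 = 0, RHS = -2 + 2 = 0; 0 ≠ 0 — FAILS
(B) x = 1: LHS = |1 - 3| = |-2| = 2, RHS = 2·1 + 2 = 4; 2 > 4 — FAILS

Answer: Both A and B are false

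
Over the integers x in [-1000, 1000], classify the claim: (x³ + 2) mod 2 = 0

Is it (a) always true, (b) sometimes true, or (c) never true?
Holds at x = 0: LHS = (0³ + 2) mod 2 = 2 mod 2 = 0; 0 = 0 — holds
Fails at x = 1: LHS = (1³ + 2) mod 2 = 3 mod 2 = 1; 1 = 0 — FAILS
It is satisfied by some integers in the range but not all.

Answer: Sometimes true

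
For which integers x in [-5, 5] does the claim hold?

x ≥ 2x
Holds for: {-5, -4, -3, -2, -1, 0}
Fails for: {1, 2, 3, 4, 5}

Answer: {-5, -4, -3, -2, -1, 0}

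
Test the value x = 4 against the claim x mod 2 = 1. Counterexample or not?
Substitute x = 4 into the relation:
x = 4: LHS = 4 mod 2 = 0; 0 = 1 — FAILS

Since the claim fails at x = 4, this value is a counterexample.

Answer: Yes, x = 4 is a counterexample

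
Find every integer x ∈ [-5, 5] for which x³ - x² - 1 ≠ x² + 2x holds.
Track d = LHS − RHS over the integers in [-5, 5]. Equality would need d = 0, but d changes sign only between consecutive integers, jumping over 0:
x = 2: LHS = 2³ - 2² - 1 = 3, RHS = 2² + 2·2 = 8; 3 ≠ 8 — holds  (d = -5)
x = 3: LHS = 3³ - 3² - 1 = 17, RHS = 3² + 2·3 = 15; 17 ≠ 15 — holds  (d = 2)
Away from these crossings d keeps a constant sign, and checking every integer in [-5, 5] confirms d ≠ 0 throughout. Hence the two sides are never equal, so the relation holds for every integer in [-5, 5].

Answer: All integers in [-5, 5]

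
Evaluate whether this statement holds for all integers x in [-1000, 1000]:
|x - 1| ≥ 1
The claim fails at x = 1:
x = 1: LHS = |1 - 1| = |0| = 0; 0 ≥ 1 — FAILS

Because a single integer refutes it, the statement is false.

Answer: False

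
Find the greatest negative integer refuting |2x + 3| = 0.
Testing negative integers from -1 downward:
x = -1: LHS = |2·(-1) + 3| = |1| = 1; 1 = 0 — FAILS  ← closest negative counterexample to 0

Answer: x = -1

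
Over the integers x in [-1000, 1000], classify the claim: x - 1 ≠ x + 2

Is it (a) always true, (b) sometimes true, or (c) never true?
Over all integers in [-1000, 1000], LHS − RHS is always negative; it is closest to 0 at x = 0, where it equals -3:
x = 0: LHS = 0 - 1 = -1, RHS = 0 + 2 = 2; -1 ≠ 2 — holds
At the ends of the range:
x = -1000: LHS = (-1000) - 1 = -1001, RHS = (-1000) + 2 = -998; -1001 ≠ -998 — holds
x = 1000: LHS = 1000 - 1 = 999, RHS = 1000 + 2 = 1002; 999 ≠ 1002 — holds
Hence LHS − RHS is never 0, i.e. the two sides are never equal, so the relation holds for every integer in [-1000, 1000].

No counterexample exists.

Answer: Always true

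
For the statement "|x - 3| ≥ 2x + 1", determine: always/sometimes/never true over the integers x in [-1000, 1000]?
Holds at x = 0: LHS = |0 - 3| = |-3| = 3, RHS = 2·0 + 1 = 1; 3 ≥ 1 — holds
Fails at x = 1: LHS = |1 - 3| = |-2| = 2, RHS = 2·1 + 1 = 3; 2 ≥ 3 — FAILS
It is satisfied by some integers in the range but not all.

Answer: Sometimes true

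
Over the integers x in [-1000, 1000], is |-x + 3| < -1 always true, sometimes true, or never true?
An absolute value is never negative, so the left side is ≥ 0 for every x, while the right side is -1. Tightest case in [-1000, 1000] is x = 3:
x = 3: LHS = |-3 + 3| = |0| = 0; 0 < -1 — FAILS
Hence LHS − RHS is never negative, i.e. LHS ≥ RHS throughout, so the claimed relation (<) fails for every integer in [-1000, 1000].

No integer in the range satisfies it.

Answer: Never true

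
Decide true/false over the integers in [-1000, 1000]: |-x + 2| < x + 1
The claim fails at x = 0:
x = 0: LHS = |-0 + 2| = |2| = 2, RHS = 0 + 1 = 1; 2 < 1 — FAILS

Because a single integer refutes it, the statement is false.

Answer: False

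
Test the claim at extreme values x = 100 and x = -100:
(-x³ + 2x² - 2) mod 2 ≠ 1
x = 100: LHS = (-100³ + 2·100² - 2) mod 2 = (-980002) mod 2 = 0; 0 ≠ 1 — holds
x = -100: LHS = (-(-100)³ + 2·(-100)² - 2) mod 2 = 1019998 mod 2 = 0; 0 ≠ 1 — holds

Answer: Yes, holds for both x = 100 and x = -100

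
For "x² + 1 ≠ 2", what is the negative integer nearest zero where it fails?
Testing negative integers from -1 downward:
x = -1: LHS = (-1)² + 1 = 2; 2 ≠ 2 — FAILS  ← closest negative counterexample to 0

Answer: x = -1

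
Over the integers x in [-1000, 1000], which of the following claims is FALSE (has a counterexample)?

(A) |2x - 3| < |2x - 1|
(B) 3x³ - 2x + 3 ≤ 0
(A) x = 0: LHS = |2·0 - 3| = |-3| = 3, RHS = |2·0 - 1| = |-1| = 1; 3 < 1 — FAILS
(B) x = 0: LHS = 3·0³ - 2·0 + 3 = 3; 3 ≤ 0 — FAILS

Answer: Both A and B are false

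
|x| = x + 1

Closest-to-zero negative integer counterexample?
Testing negative integers from -1 downward:
x = -1: LHS = |-1| = 1, RHS = (-1) + 1 = 0; 1 = 0 — FAILS  ← closest negative counterexample to 0

Answer: x = -1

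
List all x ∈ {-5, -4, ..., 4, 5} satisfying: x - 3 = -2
Holds for: {1}
Fails for: {-5, -4, -3, -2, -1, 0, 2, 3, 4, 5}

Answer: {1}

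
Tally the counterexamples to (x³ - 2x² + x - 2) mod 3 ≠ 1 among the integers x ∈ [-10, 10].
Counterexamples in [-10, 10]: {-9, -8, -6, -5, -3, -2, 0, 1, 3, 4, 6, 7, 9, 10}.

Counting them gives 14 values.

Answer: 14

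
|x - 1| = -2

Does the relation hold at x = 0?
x = 0: LHS = |0 - 1| = |-1| = 1; 1 = -2 — FAILS

The relation fails at x = 0, so x = 0 is a counterexample.

Answer: No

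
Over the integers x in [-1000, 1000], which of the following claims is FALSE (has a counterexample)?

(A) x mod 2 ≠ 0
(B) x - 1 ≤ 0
(A) x = 0: LHS = 0 mod 2 = 0; 0 ≠ 0 — FAILS
(B) x = 2: LHS = 2 - 1 = 1; 1 ≤ 0 — FAILS

Answer: Both A and B are false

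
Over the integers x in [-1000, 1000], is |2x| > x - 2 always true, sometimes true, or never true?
Over all integers in [-1000, 1000], LHS − RHS is smallest at x = 0, where it equals 2:
x = 0: LHS = |2·0| = |0| = 0, RHS = 0 - 2 = -2; 0 > -2 — holds
At the ends of the range:
x = -1000: LHS = |2·(-1000)| = |-2000| = 2000, RHS = (-1000) - 2 = -1002; 2000 > -1002 — holds
x = 1000: LHS = |2·1000| = |2000| = 2000, RHS = 1000 - 2 = 998; 2000 > 998 — holds
Hence LHS − RHS is never zero or negative, i.e. LHS > RHS throughout, so the relation holds for every integer in [-1000, 1000].

No counterexample exists.

Answer: Always true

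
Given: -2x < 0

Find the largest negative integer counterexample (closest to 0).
Testing negative integers from -1 downward:
x = -1: LHS = -2·(-1) = 2; 2 < 0 — FAILS  ← closest negative counterexample to 0

Answer: x = -1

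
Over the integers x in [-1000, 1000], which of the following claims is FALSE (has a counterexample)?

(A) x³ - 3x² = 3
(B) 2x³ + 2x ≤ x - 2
(A) x = 0: LHS = 0³ - 3·0² = 0; 0 = 3 — FAILS
(B) x = 0: LHS = 2·0³ + 2·0 = 0, RHS = 0 - 2 = -2; 0 ≤ -2 — FAILS

Answer: Both A and B are false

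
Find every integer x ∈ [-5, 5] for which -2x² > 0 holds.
Over all integers in [-5, 5], LHS − RHS is largest at x = 0, where it equals 0:
x = 0: LHS = -2·0² = 0; 0 > 0 — FAILS
At the ends of the range:
x = -5: LHS = -2·(-5)² = -50; -50 > 0 — FAILS
x = 5: LHS = -2·5² = -50; -50 > 0 — FAILS
Hence LHS − RHS is never positive, i.e. LHS ≤ RHS throughout, so the claimed relation (>) fails for every integer in [-5, 5].

Answer: None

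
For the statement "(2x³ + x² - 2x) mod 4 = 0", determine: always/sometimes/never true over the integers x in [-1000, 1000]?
Holds at x = 0: LHS = (2·0³ + 0² - 2·0) mod 4 = 0 mod 4 = 0; 0 = 0 — holds
Fails at x = 1: LHS = (2·1³ + 1² - 2·1) mod 4 = 1 mod 4 = 1; 1 = 0 — FAILS
It is satisfied by some integers in the range but not all.

Answer: Sometimes true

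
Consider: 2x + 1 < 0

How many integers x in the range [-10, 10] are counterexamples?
Counterexamples in [-10, 10]: {0, 1, 2, 3, 4, 5, 6, 7, 8, 9, 10}.

Counting them gives 11 values.

Answer: 11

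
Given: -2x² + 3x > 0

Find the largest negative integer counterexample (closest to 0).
Testing negative integers from -1 downward:
x = -1: LHS = -2·(-1)² + 3·(-1) = -5; -5 > 0 — FAILS  ← closest negative counterexample to 0

Answer: x = -1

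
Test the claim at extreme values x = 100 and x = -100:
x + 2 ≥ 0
x = 100: LHS = 100 + 2 = 102; 102 ≥ 0 — holds
x = -100: LHS = (-100) + 2 = -98; -98 ≥ 0 — FAILS

Answer: Partially: holds for x = 100, fails for x = -100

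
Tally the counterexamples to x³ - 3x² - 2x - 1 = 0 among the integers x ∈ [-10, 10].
Counterexamples in [-10, 10]: {-10, -9, -8, -7, -6, -5, -4, -3, -2, -1, 0, 1, 2, 3, 4, 5, 6, 7, 8, 9, 10}.

Counting them gives 21 values.

Answer: 21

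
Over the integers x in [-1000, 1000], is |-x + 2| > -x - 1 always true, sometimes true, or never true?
Over all integers in [-1000, 1000], LHS − RHS is smallest at x = 0, where it equals 3:
x = 0: LHS = |-0 + 2| = |2| = 2, RHS = -0 - 1 = -1; 2 > -1 — holds
At the ends of the range:
x = -1000: LHS = |-(-1000) + 2| = |1002| = 1002, RHS = -(-1000) - 1 = 999; 1002 > 999 — holds
x = 1000: LHS = |-1000 + 2| = |-998| = 998, RHS = -1000 - 1 = -1001; 998 > -1001 — holds
Hence LHS − RHS is never zero or negative, i.e. LHS > RHS throughout, so the relation holds for every integer in [-1000, 1000].

No counterexample exists.

Answer: Always true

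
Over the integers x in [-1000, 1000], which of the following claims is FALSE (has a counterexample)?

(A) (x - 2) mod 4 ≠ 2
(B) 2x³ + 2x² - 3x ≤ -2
(A) x = 0: LHS = (0 - 2) mod 4 = (-2) mod 4 = 2; 2 ≠ 2 — FAILS
(B) x = 0: LHS = 2·0³ + 2·0² - 3·0 = 0; 0 ≤ -2 — FAILS

Answer: Both A and B are false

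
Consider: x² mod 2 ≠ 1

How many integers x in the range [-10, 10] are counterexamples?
Counterexamples in [-10, 10]: {-9, -7, -5, -3, -1, 1, 3, 5, 7, 9}.

Counting them gives 10 values.

Answer: 10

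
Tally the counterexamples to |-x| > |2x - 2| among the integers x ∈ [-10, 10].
Counterexamples in [-10, 10]: {-10, -9, -8, -7, -6, -5, -4, -3, -2, -1, 0, 2, 3, 4, 5, 6, 7, 8, 9, 10}.

Counting them gives 20 values.

Answer: 20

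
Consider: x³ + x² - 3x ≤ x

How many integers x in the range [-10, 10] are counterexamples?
Counterexamples in [-10, 10]: {-2, -1, 2, 3, 4, 5, 6, 7, 8, 9, 10}.

Counting them gives 11 values.

Answer: 11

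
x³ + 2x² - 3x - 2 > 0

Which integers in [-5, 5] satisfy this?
Holds for: {-2, -1, 2, 3, 4, 5}
Fails for: {-5, -4, -3, 0, 1}

Answer: {-2, -1, 2, 3, 4, 5}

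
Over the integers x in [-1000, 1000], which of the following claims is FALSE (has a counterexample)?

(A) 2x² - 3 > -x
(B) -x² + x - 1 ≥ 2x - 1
(A) x = 0: LHS = 2·0² - 3 = -3, RHS = -0 = 0; -3 > 0 — FAILS
(B) x = 1: LHS = -1² + 1 - 1 = -1, RHS = 2·1 - 1 = 1; -1 ≥ 1 — FAILS

Answer: Both A and B are false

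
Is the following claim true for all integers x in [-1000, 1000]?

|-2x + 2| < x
The claim fails at x = 0:
x = 0: LHS = |-2·0 + 2| = |2| = 2; 2 < 0 — FAILS

Because a single integer refutes it, the statement is false.

Answer: False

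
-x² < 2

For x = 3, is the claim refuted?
Substitute x = 3 into the relation:
x = 3: LHS = -3² = -9; -9 < 2 — holds

The relation holds at x = 3, so it is not a counterexample.

Answer: No, x = 3 is not a counterexample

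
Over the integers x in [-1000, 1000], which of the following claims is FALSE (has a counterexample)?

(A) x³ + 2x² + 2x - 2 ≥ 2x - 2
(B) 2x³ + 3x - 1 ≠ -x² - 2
(A) x = -3: LHS = (-3)³ + 2·(-3)² + 2·(-3) - 2 = -17, RHS = 2·(-3) - 2 = -8; -17 ≥ -8 — FAILS

(B) Track d = LHS − RHS over the integers in [-1000, 1000]. Equality would need d = 0, but d changes sign only between consecutive integers, jumping over 0:
x = -1: LHS = 2·(-1)³ + 3·(-1) - 1 = -6, RHS = -(-1)² - 2 = -3; -6 ≠ -3 — holds  (d = -3)
x = 0: LHS = 2·0³ + 3·0 - 1 = -1, RHS = -0² - 2 = -2; -1 ≠ -2 — holds  (d = 1)
Away from these crossings d keeps a constant sign, and checking every integer in [-1000, 1000] confirms d ≠ 0 throughout. Hence the two sides are never equal, so the relation holds for every integer in [-1000, 1000].

Only (A) has a counterexample.

Answer: A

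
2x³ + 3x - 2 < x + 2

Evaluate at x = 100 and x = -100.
x = 100: LHS = 2·100³ + 3·100 - 2 = 2000298, RHS = 100 + 2 = 102; 2000298 < 102 — FAILS
x = -100: LHS = 2·(-100)³ + 3·(-100) - 2 = -2000302, RHS = (-100) + 2 = -98; -2000302 < -98 — holds

Answer: Partially: fails for x = 100, holds for x = -100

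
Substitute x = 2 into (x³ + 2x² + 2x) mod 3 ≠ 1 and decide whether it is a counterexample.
Substitute x = 2 into the relation:
x = 2: LHS = (2³ + 2·2² + 2·2) mod 3 = 20 mod 3 = 2; 2 ≠ 1 — holds

The relation holds at x = 2, so it is not a counterexample.

Answer: No, x = 2 is not a counterexample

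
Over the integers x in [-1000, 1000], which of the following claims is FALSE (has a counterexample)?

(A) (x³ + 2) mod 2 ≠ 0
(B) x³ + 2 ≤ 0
(A) x = 0: LHS = (0³ + 2) mod 2 = 2 mod 2 = 0; 0 ≠ 0 — FAILS
(B) x = 0: LHS = 0³ + 2 = 2; 2 ≤ 0 — FAILS

Answer: Both A and B are false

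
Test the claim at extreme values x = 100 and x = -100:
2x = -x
x = 100: LHS = 2·100 = 200; 200 = -100 — FAILS
x = -100: LHS = 2·(-100) = -200, RHS = -(-100) = 100; -200 = 100 — FAILS

Answer: No, fails for both x = 100 and x = -100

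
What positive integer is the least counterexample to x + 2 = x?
Testing positive integers:
x = 1: LHS = 1 + 2 = 3; 3 = 1 — FAILS  ← smallest positive counterexample

Answer: x = 1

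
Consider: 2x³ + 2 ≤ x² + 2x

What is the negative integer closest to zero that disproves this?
Testing negative integers from -1 downward:
x = -1: LHS = 2·(-1)³ + 2 = 0, RHS = (-1)² + 2·(-1) = -1; 0 ≤ -1 — FAILS  ← closest negative counterexample to 0

Answer: x = -1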